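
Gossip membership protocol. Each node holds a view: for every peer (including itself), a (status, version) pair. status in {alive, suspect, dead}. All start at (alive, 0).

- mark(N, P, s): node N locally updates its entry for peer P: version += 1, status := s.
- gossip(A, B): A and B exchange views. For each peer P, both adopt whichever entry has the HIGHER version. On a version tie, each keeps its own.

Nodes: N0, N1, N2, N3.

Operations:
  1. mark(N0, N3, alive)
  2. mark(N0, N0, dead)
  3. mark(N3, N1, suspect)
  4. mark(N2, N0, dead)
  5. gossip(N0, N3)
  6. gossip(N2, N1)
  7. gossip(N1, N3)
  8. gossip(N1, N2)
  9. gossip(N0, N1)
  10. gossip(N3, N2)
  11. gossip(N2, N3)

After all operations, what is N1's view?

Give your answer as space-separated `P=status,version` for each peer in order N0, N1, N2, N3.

Op 1: N0 marks N3=alive -> (alive,v1)
Op 2: N0 marks N0=dead -> (dead,v1)
Op 3: N3 marks N1=suspect -> (suspect,v1)
Op 4: N2 marks N0=dead -> (dead,v1)
Op 5: gossip N0<->N3 -> N0.N0=(dead,v1) N0.N1=(suspect,v1) N0.N2=(alive,v0) N0.N3=(alive,v1) | N3.N0=(dead,v1) N3.N1=(suspect,v1) N3.N2=(alive,v0) N3.N3=(alive,v1)
Op 6: gossip N2<->N1 -> N2.N0=(dead,v1) N2.N1=(alive,v0) N2.N2=(alive,v0) N2.N3=(alive,v0) | N1.N0=(dead,v1) N1.N1=(alive,v0) N1.N2=(alive,v0) N1.N3=(alive,v0)
Op 7: gossip N1<->N3 -> N1.N0=(dead,v1) N1.N1=(suspect,v1) N1.N2=(alive,v0) N1.N3=(alive,v1) | N3.N0=(dead,v1) N3.N1=(suspect,v1) N3.N2=(alive,v0) N3.N3=(alive,v1)
Op 8: gossip N1<->N2 -> N1.N0=(dead,v1) N1.N1=(suspect,v1) N1.N2=(alive,v0) N1.N3=(alive,v1) | N2.N0=(dead,v1) N2.N1=(suspect,v1) N2.N2=(alive,v0) N2.N3=(alive,v1)
Op 9: gossip N0<->N1 -> N0.N0=(dead,v1) N0.N1=(suspect,v1) N0.N2=(alive,v0) N0.N3=(alive,v1) | N1.N0=(dead,v1) N1.N1=(suspect,v1) N1.N2=(alive,v0) N1.N3=(alive,v1)
Op 10: gossip N3<->N2 -> N3.N0=(dead,v1) N3.N1=(suspect,v1) N3.N2=(alive,v0) N3.N3=(alive,v1) | N2.N0=(dead,v1) N2.N1=(suspect,v1) N2.N2=(alive,v0) N2.N3=(alive,v1)
Op 11: gossip N2<->N3 -> N2.N0=(dead,v1) N2.N1=(suspect,v1) N2.N2=(alive,v0) N2.N3=(alive,v1) | N3.N0=(dead,v1) N3.N1=(suspect,v1) N3.N2=(alive,v0) N3.N3=(alive,v1)

Answer: N0=dead,1 N1=suspect,1 N2=alive,0 N3=alive,1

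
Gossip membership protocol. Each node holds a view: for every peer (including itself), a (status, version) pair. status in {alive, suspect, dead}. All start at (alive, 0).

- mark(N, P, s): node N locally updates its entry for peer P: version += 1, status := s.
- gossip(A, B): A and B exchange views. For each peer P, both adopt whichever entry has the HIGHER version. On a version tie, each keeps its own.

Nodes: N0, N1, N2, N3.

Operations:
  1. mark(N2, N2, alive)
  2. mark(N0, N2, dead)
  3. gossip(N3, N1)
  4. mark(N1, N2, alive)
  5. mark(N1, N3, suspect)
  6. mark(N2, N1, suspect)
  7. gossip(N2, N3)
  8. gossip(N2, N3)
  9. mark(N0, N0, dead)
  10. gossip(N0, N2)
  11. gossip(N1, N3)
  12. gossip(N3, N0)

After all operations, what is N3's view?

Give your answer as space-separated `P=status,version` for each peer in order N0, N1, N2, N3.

Answer: N0=dead,1 N1=suspect,1 N2=alive,1 N3=suspect,1

Derivation:
Op 1: N2 marks N2=alive -> (alive,v1)
Op 2: N0 marks N2=dead -> (dead,v1)
Op 3: gossip N3<->N1 -> N3.N0=(alive,v0) N3.N1=(alive,v0) N3.N2=(alive,v0) N3.N3=(alive,v0) | N1.N0=(alive,v0) N1.N1=(alive,v0) N1.N2=(alive,v0) N1.N3=(alive,v0)
Op 4: N1 marks N2=alive -> (alive,v1)
Op 5: N1 marks N3=suspect -> (suspect,v1)
Op 6: N2 marks N1=suspect -> (suspect,v1)
Op 7: gossip N2<->N3 -> N2.N0=(alive,v0) N2.N1=(suspect,v1) N2.N2=(alive,v1) N2.N3=(alive,v0) | N3.N0=(alive,v0) N3.N1=(suspect,v1) N3.N2=(alive,v1) N3.N3=(alive,v0)
Op 8: gossip N2<->N3 -> N2.N0=(alive,v0) N2.N1=(suspect,v1) N2.N2=(alive,v1) N2.N3=(alive,v0) | N3.N0=(alive,v0) N3.N1=(suspect,v1) N3.N2=(alive,v1) N3.N3=(alive,v0)
Op 9: N0 marks N0=dead -> (dead,v1)
Op 10: gossip N0<->N2 -> N0.N0=(dead,v1) N0.N1=(suspect,v1) N0.N2=(dead,v1) N0.N3=(alive,v0) | N2.N0=(dead,v1) N2.N1=(suspect,v1) N2.N2=(alive,v1) N2.N3=(alive,v0)
Op 11: gossip N1<->N3 -> N1.N0=(alive,v0) N1.N1=(suspect,v1) N1.N2=(alive,v1) N1.N3=(suspect,v1) | N3.N0=(alive,v0) N3.N1=(suspect,v1) N3.N2=(alive,v1) N3.N3=(suspect,v1)
Op 12: gossip N3<->N0 -> N3.N0=(dead,v1) N3.N1=(suspect,v1) N3.N2=(alive,v1) N3.N3=(suspect,v1) | N0.N0=(dead,v1) N0.N1=(suspect,v1) N0.N2=(dead,v1) N0.N3=(suspect,v1)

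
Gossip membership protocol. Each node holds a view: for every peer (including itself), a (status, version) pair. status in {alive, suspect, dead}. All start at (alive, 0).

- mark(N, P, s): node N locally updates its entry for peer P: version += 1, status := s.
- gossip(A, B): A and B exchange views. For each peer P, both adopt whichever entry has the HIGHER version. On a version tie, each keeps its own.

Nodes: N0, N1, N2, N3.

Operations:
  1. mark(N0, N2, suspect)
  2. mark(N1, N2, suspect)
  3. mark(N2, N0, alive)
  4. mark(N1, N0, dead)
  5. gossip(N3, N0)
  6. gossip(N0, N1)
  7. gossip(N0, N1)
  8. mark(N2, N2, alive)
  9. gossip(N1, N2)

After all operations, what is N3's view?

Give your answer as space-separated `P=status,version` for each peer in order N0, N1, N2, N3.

Op 1: N0 marks N2=suspect -> (suspect,v1)
Op 2: N1 marks N2=suspect -> (suspect,v1)
Op 3: N2 marks N0=alive -> (alive,v1)
Op 4: N1 marks N0=dead -> (dead,v1)
Op 5: gossip N3<->N0 -> N3.N0=(alive,v0) N3.N1=(alive,v0) N3.N2=(suspect,v1) N3.N3=(alive,v0) | N0.N0=(alive,v0) N0.N1=(alive,v0) N0.N2=(suspect,v1) N0.N3=(alive,v0)
Op 6: gossip N0<->N1 -> N0.N0=(dead,v1) N0.N1=(alive,v0) N0.N2=(suspect,v1) N0.N3=(alive,v0) | N1.N0=(dead,v1) N1.N1=(alive,v0) N1.N2=(suspect,v1) N1.N3=(alive,v0)
Op 7: gossip N0<->N1 -> N0.N0=(dead,v1) N0.N1=(alive,v0) N0.N2=(suspect,v1) N0.N3=(alive,v0) | N1.N0=(dead,v1) N1.N1=(alive,v0) N1.N2=(suspect,v1) N1.N3=(alive,v0)
Op 8: N2 marks N2=alive -> (alive,v1)
Op 9: gossip N1<->N2 -> N1.N0=(dead,v1) N1.N1=(alive,v0) N1.N2=(suspect,v1) N1.N3=(alive,v0) | N2.N0=(alive,v1) N2.N1=(alive,v0) N2.N2=(alive,v1) N2.N3=(alive,v0)

Answer: N0=alive,0 N1=alive,0 N2=suspect,1 N3=alive,0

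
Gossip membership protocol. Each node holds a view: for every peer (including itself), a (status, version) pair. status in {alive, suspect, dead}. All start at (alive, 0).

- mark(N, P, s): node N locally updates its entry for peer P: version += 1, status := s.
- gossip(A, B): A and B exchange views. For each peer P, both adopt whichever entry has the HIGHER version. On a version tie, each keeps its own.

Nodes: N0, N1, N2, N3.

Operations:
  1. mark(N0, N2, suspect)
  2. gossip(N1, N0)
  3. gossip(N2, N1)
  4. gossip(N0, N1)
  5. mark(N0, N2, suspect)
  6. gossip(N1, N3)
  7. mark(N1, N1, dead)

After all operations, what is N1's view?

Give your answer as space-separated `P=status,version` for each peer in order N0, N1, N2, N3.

Op 1: N0 marks N2=suspect -> (suspect,v1)
Op 2: gossip N1<->N0 -> N1.N0=(alive,v0) N1.N1=(alive,v0) N1.N2=(suspect,v1) N1.N3=(alive,v0) | N0.N0=(alive,v0) N0.N1=(alive,v0) N0.N2=(suspect,v1) N0.N3=(alive,v0)
Op 3: gossip N2<->N1 -> N2.N0=(alive,v0) N2.N1=(alive,v0) N2.N2=(suspect,v1) N2.N3=(alive,v0) | N1.N0=(alive,v0) N1.N1=(alive,v0) N1.N2=(suspect,v1) N1.N3=(alive,v0)
Op 4: gossip N0<->N1 -> N0.N0=(alive,v0) N0.N1=(alive,v0) N0.N2=(suspect,v1) N0.N3=(alive,v0) | N1.N0=(alive,v0) N1.N1=(alive,v0) N1.N2=(suspect,v1) N1.N3=(alive,v0)
Op 5: N0 marks N2=suspect -> (suspect,v2)
Op 6: gossip N1<->N3 -> N1.N0=(alive,v0) N1.N1=(alive,v0) N1.N2=(suspect,v1) N1.N3=(alive,v0) | N3.N0=(alive,v0) N3.N1=(alive,v0) N3.N2=(suspect,v1) N3.N3=(alive,v0)
Op 7: N1 marks N1=dead -> (dead,v1)

Answer: N0=alive,0 N1=dead,1 N2=suspect,1 N3=alive,0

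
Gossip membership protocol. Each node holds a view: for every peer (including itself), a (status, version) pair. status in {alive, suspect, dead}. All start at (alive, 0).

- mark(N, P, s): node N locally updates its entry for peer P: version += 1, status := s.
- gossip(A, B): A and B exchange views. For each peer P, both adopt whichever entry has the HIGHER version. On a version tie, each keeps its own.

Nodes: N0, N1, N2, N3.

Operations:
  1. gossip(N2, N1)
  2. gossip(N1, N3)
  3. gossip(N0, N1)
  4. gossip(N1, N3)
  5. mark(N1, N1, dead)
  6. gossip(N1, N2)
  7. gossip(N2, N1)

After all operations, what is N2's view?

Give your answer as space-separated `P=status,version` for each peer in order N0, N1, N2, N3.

Answer: N0=alive,0 N1=dead,1 N2=alive,0 N3=alive,0

Derivation:
Op 1: gossip N2<->N1 -> N2.N0=(alive,v0) N2.N1=(alive,v0) N2.N2=(alive,v0) N2.N3=(alive,v0) | N1.N0=(alive,v0) N1.N1=(alive,v0) N1.N2=(alive,v0) N1.N3=(alive,v0)
Op 2: gossip N1<->N3 -> N1.N0=(alive,v0) N1.N1=(alive,v0) N1.N2=(alive,v0) N1.N3=(alive,v0) | N3.N0=(alive,v0) N3.N1=(alive,v0) N3.N2=(alive,v0) N3.N3=(alive,v0)
Op 3: gossip N0<->N1 -> N0.N0=(alive,v0) N0.N1=(alive,v0) N0.N2=(alive,v0) N0.N3=(alive,v0) | N1.N0=(alive,v0) N1.N1=(alive,v0) N1.N2=(alive,v0) N1.N3=(alive,v0)
Op 4: gossip N1<->N3 -> N1.N0=(alive,v0) N1.N1=(alive,v0) N1.N2=(alive,v0) N1.N3=(alive,v0) | N3.N0=(alive,v0) N3.N1=(alive,v0) N3.N2=(alive,v0) N3.N3=(alive,v0)
Op 5: N1 marks N1=dead -> (dead,v1)
Op 6: gossip N1<->N2 -> N1.N0=(alive,v0) N1.N1=(dead,v1) N1.N2=(alive,v0) N1.N3=(alive,v0) | N2.N0=(alive,v0) N2.N1=(dead,v1) N2.N2=(alive,v0) N2.N3=(alive,v0)
Op 7: gossip N2<->N1 -> N2.N0=(alive,v0) N2.N1=(dead,v1) N2.N2=(alive,v0) N2.N3=(alive,v0) | N1.N0=(alive,v0) N1.N1=(dead,v1) N1.N2=(alive,v0) N1.N3=(alive,v0)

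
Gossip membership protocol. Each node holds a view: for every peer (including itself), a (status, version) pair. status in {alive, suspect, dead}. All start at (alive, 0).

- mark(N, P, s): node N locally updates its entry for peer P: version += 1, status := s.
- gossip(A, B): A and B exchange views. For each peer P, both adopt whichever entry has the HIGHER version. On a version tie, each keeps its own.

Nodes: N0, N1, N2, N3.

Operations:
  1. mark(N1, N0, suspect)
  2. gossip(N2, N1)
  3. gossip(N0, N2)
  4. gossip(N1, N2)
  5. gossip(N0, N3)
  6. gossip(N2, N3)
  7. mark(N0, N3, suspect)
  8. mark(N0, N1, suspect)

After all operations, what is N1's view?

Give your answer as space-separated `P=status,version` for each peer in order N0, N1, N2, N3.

Op 1: N1 marks N0=suspect -> (suspect,v1)
Op 2: gossip N2<->N1 -> N2.N0=(suspect,v1) N2.N1=(alive,v0) N2.N2=(alive,v0) N2.N3=(alive,v0) | N1.N0=(suspect,v1) N1.N1=(alive,v0) N1.N2=(alive,v0) N1.N3=(alive,v0)
Op 3: gossip N0<->N2 -> N0.N0=(suspect,v1) N0.N1=(alive,v0) N0.N2=(alive,v0) N0.N3=(alive,v0) | N2.N0=(suspect,v1) N2.N1=(alive,v0) N2.N2=(alive,v0) N2.N3=(alive,v0)
Op 4: gossip N1<->N2 -> N1.N0=(suspect,v1) N1.N1=(alive,v0) N1.N2=(alive,v0) N1.N3=(alive,v0) | N2.N0=(suspect,v1) N2.N1=(alive,v0) N2.N2=(alive,v0) N2.N3=(alive,v0)
Op 5: gossip N0<->N3 -> N0.N0=(suspect,v1) N0.N1=(alive,v0) N0.N2=(alive,v0) N0.N3=(alive,v0) | N3.N0=(suspect,v1) N3.N1=(alive,v0) N3.N2=(alive,v0) N3.N3=(alive,v0)
Op 6: gossip N2<->N3 -> N2.N0=(suspect,v1) N2.N1=(alive,v0) N2.N2=(alive,v0) N2.N3=(alive,v0) | N3.N0=(suspect,v1) N3.N1=(alive,v0) N3.N2=(alive,v0) N3.N3=(alive,v0)
Op 7: N0 marks N3=suspect -> (suspect,v1)
Op 8: N0 marks N1=suspect -> (suspect,v1)

Answer: N0=suspect,1 N1=alive,0 N2=alive,0 N3=alive,0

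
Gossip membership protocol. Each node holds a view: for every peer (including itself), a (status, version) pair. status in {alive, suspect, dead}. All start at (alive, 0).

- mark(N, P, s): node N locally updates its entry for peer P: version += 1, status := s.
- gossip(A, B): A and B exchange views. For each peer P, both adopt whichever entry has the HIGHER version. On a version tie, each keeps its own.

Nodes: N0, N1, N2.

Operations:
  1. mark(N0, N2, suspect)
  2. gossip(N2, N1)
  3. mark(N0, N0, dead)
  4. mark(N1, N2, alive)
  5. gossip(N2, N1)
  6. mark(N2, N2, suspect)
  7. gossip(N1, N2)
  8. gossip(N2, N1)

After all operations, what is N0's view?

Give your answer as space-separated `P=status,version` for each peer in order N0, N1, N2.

Op 1: N0 marks N2=suspect -> (suspect,v1)
Op 2: gossip N2<->N1 -> N2.N0=(alive,v0) N2.N1=(alive,v0) N2.N2=(alive,v0) | N1.N0=(alive,v0) N1.N1=(alive,v0) N1.N2=(alive,v0)
Op 3: N0 marks N0=dead -> (dead,v1)
Op 4: N1 marks N2=alive -> (alive,v1)
Op 5: gossip N2<->N1 -> N2.N0=(alive,v0) N2.N1=(alive,v0) N2.N2=(alive,v1) | N1.N0=(alive,v0) N1.N1=(alive,v0) N1.N2=(alive,v1)
Op 6: N2 marks N2=suspect -> (suspect,v2)
Op 7: gossip N1<->N2 -> N1.N0=(alive,v0) N1.N1=(alive,v0) N1.N2=(suspect,v2) | N2.N0=(alive,v0) N2.N1=(alive,v0) N2.N2=(suspect,v2)
Op 8: gossip N2<->N1 -> N2.N0=(alive,v0) N2.N1=(alive,v0) N2.N2=(suspect,v2) | N1.N0=(alive,v0) N1.N1=(alive,v0) N1.N2=(suspect,v2)

Answer: N0=dead,1 N1=alive,0 N2=suspect,1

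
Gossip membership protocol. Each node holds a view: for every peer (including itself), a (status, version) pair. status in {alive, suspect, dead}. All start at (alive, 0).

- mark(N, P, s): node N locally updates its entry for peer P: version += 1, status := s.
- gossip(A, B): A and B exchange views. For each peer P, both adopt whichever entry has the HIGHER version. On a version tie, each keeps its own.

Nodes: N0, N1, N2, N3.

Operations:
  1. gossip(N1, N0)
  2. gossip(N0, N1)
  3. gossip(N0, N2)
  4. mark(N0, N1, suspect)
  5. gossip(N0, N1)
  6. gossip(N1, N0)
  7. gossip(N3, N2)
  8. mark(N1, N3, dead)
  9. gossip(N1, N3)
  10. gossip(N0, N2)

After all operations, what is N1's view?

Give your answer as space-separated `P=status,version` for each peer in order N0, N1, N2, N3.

Op 1: gossip N1<->N0 -> N1.N0=(alive,v0) N1.N1=(alive,v0) N1.N2=(alive,v0) N1.N3=(alive,v0) | N0.N0=(alive,v0) N0.N1=(alive,v0) N0.N2=(alive,v0) N0.N3=(alive,v0)
Op 2: gossip N0<->N1 -> N0.N0=(alive,v0) N0.N1=(alive,v0) N0.N2=(alive,v0) N0.N3=(alive,v0) | N1.N0=(alive,v0) N1.N1=(alive,v0) N1.N2=(alive,v0) N1.N3=(alive,v0)
Op 3: gossip N0<->N2 -> N0.N0=(alive,v0) N0.N1=(alive,v0) N0.N2=(alive,v0) N0.N3=(alive,v0) | N2.N0=(alive,v0) N2.N1=(alive,v0) N2.N2=(alive,v0) N2.N3=(alive,v0)
Op 4: N0 marks N1=suspect -> (suspect,v1)
Op 5: gossip N0<->N1 -> N0.N0=(alive,v0) N0.N1=(suspect,v1) N0.N2=(alive,v0) N0.N3=(alive,v0) | N1.N0=(alive,v0) N1.N1=(suspect,v1) N1.N2=(alive,v0) N1.N3=(alive,v0)
Op 6: gossip N1<->N0 -> N1.N0=(alive,v0) N1.N1=(suspect,v1) N1.N2=(alive,v0) N1.N3=(alive,v0) | N0.N0=(alive,v0) N0.N1=(suspect,v1) N0.N2=(alive,v0) N0.N3=(alive,v0)
Op 7: gossip N3<->N2 -> N3.N0=(alive,v0) N3.N1=(alive,v0) N3.N2=(alive,v0) N3.N3=(alive,v0) | N2.N0=(alive,v0) N2.N1=(alive,v0) N2.N2=(alive,v0) N2.N3=(alive,v0)
Op 8: N1 marks N3=dead -> (dead,v1)
Op 9: gossip N1<->N3 -> N1.N0=(alive,v0) N1.N1=(suspect,v1) N1.N2=(alive,v0) N1.N3=(dead,v1) | N3.N0=(alive,v0) N3.N1=(suspect,v1) N3.N2=(alive,v0) N3.N3=(dead,v1)
Op 10: gossip N0<->N2 -> N0.N0=(alive,v0) N0.N1=(suspect,v1) N0.N2=(alive,v0) N0.N3=(alive,v0) | N2.N0=(alive,v0) N2.N1=(suspect,v1) N2.N2=(alive,v0) N2.N3=(alive,v0)

Answer: N0=alive,0 N1=suspect,1 N2=alive,0 N3=dead,1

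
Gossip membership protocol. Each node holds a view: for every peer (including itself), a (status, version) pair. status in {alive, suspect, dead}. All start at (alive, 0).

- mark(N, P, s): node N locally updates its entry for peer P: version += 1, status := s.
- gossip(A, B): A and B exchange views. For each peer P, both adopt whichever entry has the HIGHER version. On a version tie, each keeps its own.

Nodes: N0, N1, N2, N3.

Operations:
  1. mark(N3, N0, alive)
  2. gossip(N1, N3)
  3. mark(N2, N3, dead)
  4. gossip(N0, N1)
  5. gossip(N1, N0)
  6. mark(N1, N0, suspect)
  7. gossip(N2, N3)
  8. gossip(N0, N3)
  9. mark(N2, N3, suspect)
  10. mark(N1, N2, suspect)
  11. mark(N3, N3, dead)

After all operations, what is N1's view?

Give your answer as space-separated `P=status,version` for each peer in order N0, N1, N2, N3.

Answer: N0=suspect,2 N1=alive,0 N2=suspect,1 N3=alive,0

Derivation:
Op 1: N3 marks N0=alive -> (alive,v1)
Op 2: gossip N1<->N3 -> N1.N0=(alive,v1) N1.N1=(alive,v0) N1.N2=(alive,v0) N1.N3=(alive,v0) | N3.N0=(alive,v1) N3.N1=(alive,v0) N3.N2=(alive,v0) N3.N3=(alive,v0)
Op 3: N2 marks N3=dead -> (dead,v1)
Op 4: gossip N0<->N1 -> N0.N0=(alive,v1) N0.N1=(alive,v0) N0.N2=(alive,v0) N0.N3=(alive,v0) | N1.N0=(alive,v1) N1.N1=(alive,v0) N1.N2=(alive,v0) N1.N3=(alive,v0)
Op 5: gossip N1<->N0 -> N1.N0=(alive,v1) N1.N1=(alive,v0) N1.N2=(alive,v0) N1.N3=(alive,v0) | N0.N0=(alive,v1) N0.N1=(alive,v0) N0.N2=(alive,v0) N0.N3=(alive,v0)
Op 6: N1 marks N0=suspect -> (suspect,v2)
Op 7: gossip N2<->N3 -> N2.N0=(alive,v1) N2.N1=(alive,v0) N2.N2=(alive,v0) N2.N3=(dead,v1) | N3.N0=(alive,v1) N3.N1=(alive,v0) N3.N2=(alive,v0) N3.N3=(dead,v1)
Op 8: gossip N0<->N3 -> N0.N0=(alive,v1) N0.N1=(alive,v0) N0.N2=(alive,v0) N0.N3=(dead,v1) | N3.N0=(alive,v1) N3.N1=(alive,v0) N3.N2=(alive,v0) N3.N3=(dead,v1)
Op 9: N2 marks N3=suspect -> (suspect,v2)
Op 10: N1 marks N2=suspect -> (suspect,v1)
Op 11: N3 marks N3=dead -> (dead,v2)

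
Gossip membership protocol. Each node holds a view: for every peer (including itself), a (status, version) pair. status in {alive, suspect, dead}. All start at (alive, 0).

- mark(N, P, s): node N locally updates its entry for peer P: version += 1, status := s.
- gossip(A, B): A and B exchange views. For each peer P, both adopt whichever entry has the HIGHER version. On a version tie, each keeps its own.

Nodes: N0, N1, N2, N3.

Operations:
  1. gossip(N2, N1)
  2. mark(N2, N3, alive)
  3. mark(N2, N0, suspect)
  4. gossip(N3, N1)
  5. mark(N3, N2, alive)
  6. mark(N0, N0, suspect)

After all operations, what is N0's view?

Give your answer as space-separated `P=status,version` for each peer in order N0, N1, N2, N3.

Op 1: gossip N2<->N1 -> N2.N0=(alive,v0) N2.N1=(alive,v0) N2.N2=(alive,v0) N2.N3=(alive,v0) | N1.N0=(alive,v0) N1.N1=(alive,v0) N1.N2=(alive,v0) N1.N3=(alive,v0)
Op 2: N2 marks N3=alive -> (alive,v1)
Op 3: N2 marks N0=suspect -> (suspect,v1)
Op 4: gossip N3<->N1 -> N3.N0=(alive,v0) N3.N1=(alive,v0) N3.N2=(alive,v0) N3.N3=(alive,v0) | N1.N0=(alive,v0) N1.N1=(alive,v0) N1.N2=(alive,v0) N1.N3=(alive,v0)
Op 5: N3 marks N2=alive -> (alive,v1)
Op 6: N0 marks N0=suspect -> (suspect,v1)

Answer: N0=suspect,1 N1=alive,0 N2=alive,0 N3=alive,0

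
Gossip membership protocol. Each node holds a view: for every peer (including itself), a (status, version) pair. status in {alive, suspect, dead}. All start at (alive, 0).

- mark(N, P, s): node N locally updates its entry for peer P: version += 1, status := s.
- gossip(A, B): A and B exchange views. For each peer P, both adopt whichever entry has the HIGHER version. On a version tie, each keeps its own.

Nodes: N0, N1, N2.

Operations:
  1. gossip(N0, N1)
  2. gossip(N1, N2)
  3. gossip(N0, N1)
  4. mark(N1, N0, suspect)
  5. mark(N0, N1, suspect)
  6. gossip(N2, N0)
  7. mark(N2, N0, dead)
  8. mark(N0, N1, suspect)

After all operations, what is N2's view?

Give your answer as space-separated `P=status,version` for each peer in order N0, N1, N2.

Answer: N0=dead,1 N1=suspect,1 N2=alive,0

Derivation:
Op 1: gossip N0<->N1 -> N0.N0=(alive,v0) N0.N1=(alive,v0) N0.N2=(alive,v0) | N1.N0=(alive,v0) N1.N1=(alive,v0) N1.N2=(alive,v0)
Op 2: gossip N1<->N2 -> N1.N0=(alive,v0) N1.N1=(alive,v0) N1.N2=(alive,v0) | N2.N0=(alive,v0) N2.N1=(alive,v0) N2.N2=(alive,v0)
Op 3: gossip N0<->N1 -> N0.N0=(alive,v0) N0.N1=(alive,v0) N0.N2=(alive,v0) | N1.N0=(alive,v0) N1.N1=(alive,v0) N1.N2=(alive,v0)
Op 4: N1 marks N0=suspect -> (suspect,v1)
Op 5: N0 marks N1=suspect -> (suspect,v1)
Op 6: gossip N2<->N0 -> N2.N0=(alive,v0) N2.N1=(suspect,v1) N2.N2=(alive,v0) | N0.N0=(alive,v0) N0.N1=(suspect,v1) N0.N2=(alive,v0)
Op 7: N2 marks N0=dead -> (dead,v1)
Op 8: N0 marks N1=suspect -> (suspect,v2)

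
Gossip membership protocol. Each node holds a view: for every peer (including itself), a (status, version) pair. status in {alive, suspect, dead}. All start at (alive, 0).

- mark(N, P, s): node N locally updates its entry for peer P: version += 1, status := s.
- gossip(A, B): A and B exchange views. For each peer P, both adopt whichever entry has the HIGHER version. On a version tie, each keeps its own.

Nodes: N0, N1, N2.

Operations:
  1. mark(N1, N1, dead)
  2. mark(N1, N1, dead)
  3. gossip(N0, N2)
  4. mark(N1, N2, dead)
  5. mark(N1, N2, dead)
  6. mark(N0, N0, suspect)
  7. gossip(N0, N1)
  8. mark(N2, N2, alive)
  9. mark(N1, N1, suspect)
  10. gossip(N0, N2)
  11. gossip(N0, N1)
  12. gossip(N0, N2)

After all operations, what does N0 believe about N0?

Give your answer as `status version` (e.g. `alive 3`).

Answer: suspect 1

Derivation:
Op 1: N1 marks N1=dead -> (dead,v1)
Op 2: N1 marks N1=dead -> (dead,v2)
Op 3: gossip N0<->N2 -> N0.N0=(alive,v0) N0.N1=(alive,v0) N0.N2=(alive,v0) | N2.N0=(alive,v0) N2.N1=(alive,v0) N2.N2=(alive,v0)
Op 4: N1 marks N2=dead -> (dead,v1)
Op 5: N1 marks N2=dead -> (dead,v2)
Op 6: N0 marks N0=suspect -> (suspect,v1)
Op 7: gossip N0<->N1 -> N0.N0=(suspect,v1) N0.N1=(dead,v2) N0.N2=(dead,v2) | N1.N0=(suspect,v1) N1.N1=(dead,v2) N1.N2=(dead,v2)
Op 8: N2 marks N2=alive -> (alive,v1)
Op 9: N1 marks N1=suspect -> (suspect,v3)
Op 10: gossip N0<->N2 -> N0.N0=(suspect,v1) N0.N1=(dead,v2) N0.N2=(dead,v2) | N2.N0=(suspect,v1) N2.N1=(dead,v2) N2.N2=(dead,v2)
Op 11: gossip N0<->N1 -> N0.N0=(suspect,v1) N0.N1=(suspect,v3) N0.N2=(dead,v2) | N1.N0=(suspect,v1) N1.N1=(suspect,v3) N1.N2=(dead,v2)
Op 12: gossip N0<->N2 -> N0.N0=(suspect,v1) N0.N1=(suspect,v3) N0.N2=(dead,v2) | N2.N0=(suspect,v1) N2.N1=(suspect,v3) N2.N2=(dead,v2)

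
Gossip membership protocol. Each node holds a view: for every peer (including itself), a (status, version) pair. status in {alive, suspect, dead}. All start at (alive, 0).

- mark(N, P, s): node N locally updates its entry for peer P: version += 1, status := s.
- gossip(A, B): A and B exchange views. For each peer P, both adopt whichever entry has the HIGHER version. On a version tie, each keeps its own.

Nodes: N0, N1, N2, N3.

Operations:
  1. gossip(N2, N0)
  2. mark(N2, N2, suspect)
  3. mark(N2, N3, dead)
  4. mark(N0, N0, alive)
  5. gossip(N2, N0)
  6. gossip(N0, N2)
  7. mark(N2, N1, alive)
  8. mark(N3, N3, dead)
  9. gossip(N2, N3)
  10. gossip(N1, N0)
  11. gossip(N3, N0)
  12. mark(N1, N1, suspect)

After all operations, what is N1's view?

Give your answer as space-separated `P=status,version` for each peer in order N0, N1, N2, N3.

Op 1: gossip N2<->N0 -> N2.N0=(alive,v0) N2.N1=(alive,v0) N2.N2=(alive,v0) N2.N3=(alive,v0) | N0.N0=(alive,v0) N0.N1=(alive,v0) N0.N2=(alive,v0) N0.N3=(alive,v0)
Op 2: N2 marks N2=suspect -> (suspect,v1)
Op 3: N2 marks N3=dead -> (dead,v1)
Op 4: N0 marks N0=alive -> (alive,v1)
Op 5: gossip N2<->N0 -> N2.N0=(alive,v1) N2.N1=(alive,v0) N2.N2=(suspect,v1) N2.N3=(dead,v1) | N0.N0=(alive,v1) N0.N1=(alive,v0) N0.N2=(suspect,v1) N0.N3=(dead,v1)
Op 6: gossip N0<->N2 -> N0.N0=(alive,v1) N0.N1=(alive,v0) N0.N2=(suspect,v1) N0.N3=(dead,v1) | N2.N0=(alive,v1) N2.N1=(alive,v0) N2.N2=(suspect,v1) N2.N3=(dead,v1)
Op 7: N2 marks N1=alive -> (alive,v1)
Op 8: N3 marks N3=dead -> (dead,v1)
Op 9: gossip N2<->N3 -> N2.N0=(alive,v1) N2.N1=(alive,v1) N2.N2=(suspect,v1) N2.N3=(dead,v1) | N3.N0=(alive,v1) N3.N1=(alive,v1) N3.N2=(suspect,v1) N3.N3=(dead,v1)
Op 10: gossip N1<->N0 -> N1.N0=(alive,v1) N1.N1=(alive,v0) N1.N2=(suspect,v1) N1.N3=(dead,v1) | N0.N0=(alive,v1) N0.N1=(alive,v0) N0.N2=(suspect,v1) N0.N3=(dead,v1)
Op 11: gossip N3<->N0 -> N3.N0=(alive,v1) N3.N1=(alive,v1) N3.N2=(suspect,v1) N3.N3=(dead,v1) | N0.N0=(alive,v1) N0.N1=(alive,v1) N0.N2=(suspect,v1) N0.N3=(dead,v1)
Op 12: N1 marks N1=suspect -> (suspect,v1)

Answer: N0=alive,1 N1=suspect,1 N2=suspect,1 N3=dead,1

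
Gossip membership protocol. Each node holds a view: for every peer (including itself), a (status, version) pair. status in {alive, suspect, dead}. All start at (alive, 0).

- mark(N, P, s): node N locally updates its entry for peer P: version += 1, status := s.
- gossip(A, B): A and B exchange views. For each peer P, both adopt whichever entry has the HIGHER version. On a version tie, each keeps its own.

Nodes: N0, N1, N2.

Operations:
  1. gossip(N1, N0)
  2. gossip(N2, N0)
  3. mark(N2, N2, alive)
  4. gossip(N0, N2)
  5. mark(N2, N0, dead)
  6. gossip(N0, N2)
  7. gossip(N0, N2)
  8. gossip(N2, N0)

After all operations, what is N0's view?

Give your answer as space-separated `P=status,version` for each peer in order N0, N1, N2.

Answer: N0=dead,1 N1=alive,0 N2=alive,1

Derivation:
Op 1: gossip N1<->N0 -> N1.N0=(alive,v0) N1.N1=(alive,v0) N1.N2=(alive,v0) | N0.N0=(alive,v0) N0.N1=(alive,v0) N0.N2=(alive,v0)
Op 2: gossip N2<->N0 -> N2.N0=(alive,v0) N2.N1=(alive,v0) N2.N2=(alive,v0) | N0.N0=(alive,v0) N0.N1=(alive,v0) N0.N2=(alive,v0)
Op 3: N2 marks N2=alive -> (alive,v1)
Op 4: gossip N0<->N2 -> N0.N0=(alive,v0) N0.N1=(alive,v0) N0.N2=(alive,v1) | N2.N0=(alive,v0) N2.N1=(alive,v0) N2.N2=(alive,v1)
Op 5: N2 marks N0=dead -> (dead,v1)
Op 6: gossip N0<->N2 -> N0.N0=(dead,v1) N0.N1=(alive,v0) N0.N2=(alive,v1) | N2.N0=(dead,v1) N2.N1=(alive,v0) N2.N2=(alive,v1)
Op 7: gossip N0<->N2 -> N0.N0=(dead,v1) N0.N1=(alive,v0) N0.N2=(alive,v1) | N2.N0=(dead,v1) N2.N1=(alive,v0) N2.N2=(alive,v1)
Op 8: gossip N2<->N0 -> N2.N0=(dead,v1) N2.N1=(alive,v0) N2.N2=(alive,v1) | N0.N0=(dead,v1) N0.N1=(alive,v0) N0.N2=(alive,v1)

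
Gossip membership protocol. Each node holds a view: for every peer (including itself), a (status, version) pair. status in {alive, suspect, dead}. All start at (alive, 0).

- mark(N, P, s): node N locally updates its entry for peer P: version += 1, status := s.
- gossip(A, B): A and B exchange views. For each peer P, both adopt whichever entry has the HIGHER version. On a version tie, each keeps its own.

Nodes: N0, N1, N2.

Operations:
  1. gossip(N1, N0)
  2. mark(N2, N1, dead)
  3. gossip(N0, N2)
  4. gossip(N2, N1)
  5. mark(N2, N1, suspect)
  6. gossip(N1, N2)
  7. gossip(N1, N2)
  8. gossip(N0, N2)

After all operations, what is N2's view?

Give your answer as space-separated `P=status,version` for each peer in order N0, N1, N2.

Answer: N0=alive,0 N1=suspect,2 N2=alive,0

Derivation:
Op 1: gossip N1<->N0 -> N1.N0=(alive,v0) N1.N1=(alive,v0) N1.N2=(alive,v0) | N0.N0=(alive,v0) N0.N1=(alive,v0) N0.N2=(alive,v0)
Op 2: N2 marks N1=dead -> (dead,v1)
Op 3: gossip N0<->N2 -> N0.N0=(alive,v0) N0.N1=(dead,v1) N0.N2=(alive,v0) | N2.N0=(alive,v0) N2.N1=(dead,v1) N2.N2=(alive,v0)
Op 4: gossip N2<->N1 -> N2.N0=(alive,v0) N2.N1=(dead,v1) N2.N2=(alive,v0) | N1.N0=(alive,v0) N1.N1=(dead,v1) N1.N2=(alive,v0)
Op 5: N2 marks N1=suspect -> (suspect,v2)
Op 6: gossip N1<->N2 -> N1.N0=(alive,v0) N1.N1=(suspect,v2) N1.N2=(alive,v0) | N2.N0=(alive,v0) N2.N1=(suspect,v2) N2.N2=(alive,v0)
Op 7: gossip N1<->N2 -> N1.N0=(alive,v0) N1.N1=(suspect,v2) N1.N2=(alive,v0) | N2.N0=(alive,v0) N2.N1=(suspect,v2) N2.N2=(alive,v0)
Op 8: gossip N0<->N2 -> N0.N0=(alive,v0) N0.N1=(suspect,v2) N0.N2=(alive,v0) | N2.N0=(alive,v0) N2.N1=(suspect,v2) N2.N2=(alive,v0)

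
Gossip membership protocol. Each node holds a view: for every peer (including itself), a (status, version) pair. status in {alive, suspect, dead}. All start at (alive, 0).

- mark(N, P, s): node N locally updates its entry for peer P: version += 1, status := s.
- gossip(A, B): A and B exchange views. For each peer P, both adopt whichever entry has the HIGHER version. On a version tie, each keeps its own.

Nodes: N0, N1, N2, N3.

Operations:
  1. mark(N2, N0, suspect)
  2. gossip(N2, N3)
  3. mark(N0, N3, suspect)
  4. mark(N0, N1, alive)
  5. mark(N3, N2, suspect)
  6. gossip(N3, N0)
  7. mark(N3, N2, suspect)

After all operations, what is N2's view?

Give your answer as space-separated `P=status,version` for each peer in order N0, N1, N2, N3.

Answer: N0=suspect,1 N1=alive,0 N2=alive,0 N3=alive,0

Derivation:
Op 1: N2 marks N0=suspect -> (suspect,v1)
Op 2: gossip N2<->N3 -> N2.N0=(suspect,v1) N2.N1=(alive,v0) N2.N2=(alive,v0) N2.N3=(alive,v0) | N3.N0=(suspect,v1) N3.N1=(alive,v0) N3.N2=(alive,v0) N3.N3=(alive,v0)
Op 3: N0 marks N3=suspect -> (suspect,v1)
Op 4: N0 marks N1=alive -> (alive,v1)
Op 5: N3 marks N2=suspect -> (suspect,v1)
Op 6: gossip N3<->N0 -> N3.N0=(suspect,v1) N3.N1=(alive,v1) N3.N2=(suspect,v1) N3.N3=(suspect,v1) | N0.N0=(suspect,v1) N0.N1=(alive,v1) N0.N2=(suspect,v1) N0.N3=(suspect,v1)
Op 7: N3 marks N2=suspect -> (suspect,v2)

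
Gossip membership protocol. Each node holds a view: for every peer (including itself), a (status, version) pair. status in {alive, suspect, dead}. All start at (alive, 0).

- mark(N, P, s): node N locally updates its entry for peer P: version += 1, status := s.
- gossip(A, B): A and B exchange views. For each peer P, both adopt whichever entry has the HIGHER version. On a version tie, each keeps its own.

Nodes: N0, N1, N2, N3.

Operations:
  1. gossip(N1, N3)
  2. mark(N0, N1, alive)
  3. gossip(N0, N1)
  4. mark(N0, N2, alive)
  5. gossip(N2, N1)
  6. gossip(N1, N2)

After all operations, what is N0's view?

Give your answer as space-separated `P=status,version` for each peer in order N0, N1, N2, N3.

Answer: N0=alive,0 N1=alive,1 N2=alive,1 N3=alive,0

Derivation:
Op 1: gossip N1<->N3 -> N1.N0=(alive,v0) N1.N1=(alive,v0) N1.N2=(alive,v0) N1.N3=(alive,v0) | N3.N0=(alive,v0) N3.N1=(alive,v0) N3.N2=(alive,v0) N3.N3=(alive,v0)
Op 2: N0 marks N1=alive -> (alive,v1)
Op 3: gossip N0<->N1 -> N0.N0=(alive,v0) N0.N1=(alive,v1) N0.N2=(alive,v0) N0.N3=(alive,v0) | N1.N0=(alive,v0) N1.N1=(alive,v1) N1.N2=(alive,v0) N1.N3=(alive,v0)
Op 4: N0 marks N2=alive -> (alive,v1)
Op 5: gossip N2<->N1 -> N2.N0=(alive,v0) N2.N1=(alive,v1) N2.N2=(alive,v0) N2.N3=(alive,v0) | N1.N0=(alive,v0) N1.N1=(alive,v1) N1.N2=(alive,v0) N1.N3=(alive,v0)
Op 6: gossip N1<->N2 -> N1.N0=(alive,v0) N1.N1=(alive,v1) N1.N2=(alive,v0) N1.N3=(alive,v0) | N2.N0=(alive,v0) N2.N1=(alive,v1) N2.N2=(alive,v0) N2.N3=(alive,v0)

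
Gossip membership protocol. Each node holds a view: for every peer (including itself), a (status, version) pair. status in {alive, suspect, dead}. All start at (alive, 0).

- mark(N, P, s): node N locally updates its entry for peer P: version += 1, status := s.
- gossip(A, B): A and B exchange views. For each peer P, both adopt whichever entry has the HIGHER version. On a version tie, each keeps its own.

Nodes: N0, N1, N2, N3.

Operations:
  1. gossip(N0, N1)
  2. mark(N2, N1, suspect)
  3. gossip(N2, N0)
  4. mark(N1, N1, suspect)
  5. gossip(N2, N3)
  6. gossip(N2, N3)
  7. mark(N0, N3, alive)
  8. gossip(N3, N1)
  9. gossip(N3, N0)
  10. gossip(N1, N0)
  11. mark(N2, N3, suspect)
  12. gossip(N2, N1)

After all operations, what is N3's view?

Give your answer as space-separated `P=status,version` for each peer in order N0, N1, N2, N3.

Answer: N0=alive,0 N1=suspect,1 N2=alive,0 N3=alive,1

Derivation:
Op 1: gossip N0<->N1 -> N0.N0=(alive,v0) N0.N1=(alive,v0) N0.N2=(alive,v0) N0.N3=(alive,v0) | N1.N0=(alive,v0) N1.N1=(alive,v0) N1.N2=(alive,v0) N1.N3=(alive,v0)
Op 2: N2 marks N1=suspect -> (suspect,v1)
Op 3: gossip N2<->N0 -> N2.N0=(alive,v0) N2.N1=(suspect,v1) N2.N2=(alive,v0) N2.N3=(alive,v0) | N0.N0=(alive,v0) N0.N1=(suspect,v1) N0.N2=(alive,v0) N0.N3=(alive,v0)
Op 4: N1 marks N1=suspect -> (suspect,v1)
Op 5: gossip N2<->N3 -> N2.N0=(alive,v0) N2.N1=(suspect,v1) N2.N2=(alive,v0) N2.N3=(alive,v0) | N3.N0=(alive,v0) N3.N1=(suspect,v1) N3.N2=(alive,v0) N3.N3=(alive,v0)
Op 6: gossip N2<->N3 -> N2.N0=(alive,v0) N2.N1=(suspect,v1) N2.N2=(alive,v0) N2.N3=(alive,v0) | N3.N0=(alive,v0) N3.N1=(suspect,v1) N3.N2=(alive,v0) N3.N3=(alive,v0)
Op 7: N0 marks N3=alive -> (alive,v1)
Op 8: gossip N3<->N1 -> N3.N0=(alive,v0) N3.N1=(suspect,v1) N3.N2=(alive,v0) N3.N3=(alive,v0) | N1.N0=(alive,v0) N1.N1=(suspect,v1) N1.N2=(alive,v0) N1.N3=(alive,v0)
Op 9: gossip N3<->N0 -> N3.N0=(alive,v0) N3.N1=(suspect,v1) N3.N2=(alive,v0) N3.N3=(alive,v1) | N0.N0=(alive,v0) N0.N1=(suspect,v1) N0.N2=(alive,v0) N0.N3=(alive,v1)
Op 10: gossip N1<->N0 -> N1.N0=(alive,v0) N1.N1=(suspect,v1) N1.N2=(alive,v0) N1.N3=(alive,v1) | N0.N0=(alive,v0) N0.N1=(suspect,v1) N0.N2=(alive,v0) N0.N3=(alive,v1)
Op 11: N2 marks N3=suspect -> (suspect,v1)
Op 12: gossip N2<->N1 -> N2.N0=(alive,v0) N2.N1=(suspect,v1) N2.N2=(alive,v0) N2.N3=(suspect,v1) | N1.N0=(alive,v0) N1.N1=(suspect,v1) N1.N2=(alive,v0) N1.N3=(alive,v1)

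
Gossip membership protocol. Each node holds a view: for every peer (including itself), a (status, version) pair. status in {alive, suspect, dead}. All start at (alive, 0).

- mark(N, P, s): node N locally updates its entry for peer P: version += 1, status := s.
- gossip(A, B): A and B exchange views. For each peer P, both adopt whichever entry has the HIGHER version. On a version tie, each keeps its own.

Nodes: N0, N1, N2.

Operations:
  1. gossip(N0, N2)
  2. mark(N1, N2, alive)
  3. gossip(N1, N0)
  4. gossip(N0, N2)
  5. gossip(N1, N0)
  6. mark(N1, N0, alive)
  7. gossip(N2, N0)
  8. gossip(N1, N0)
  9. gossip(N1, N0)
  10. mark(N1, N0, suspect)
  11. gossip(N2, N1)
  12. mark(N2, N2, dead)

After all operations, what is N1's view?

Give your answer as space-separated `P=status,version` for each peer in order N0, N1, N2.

Op 1: gossip N0<->N2 -> N0.N0=(alive,v0) N0.N1=(alive,v0) N0.N2=(alive,v0) | N2.N0=(alive,v0) N2.N1=(alive,v0) N2.N2=(alive,v0)
Op 2: N1 marks N2=alive -> (alive,v1)
Op 3: gossip N1<->N0 -> N1.N0=(alive,v0) N1.N1=(alive,v0) N1.N2=(alive,v1) | N0.N0=(alive,v0) N0.N1=(alive,v0) N0.N2=(alive,v1)
Op 4: gossip N0<->N2 -> N0.N0=(alive,v0) N0.N1=(alive,v0) N0.N2=(alive,v1) | N2.N0=(alive,v0) N2.N1=(alive,v0) N2.N2=(alive,v1)
Op 5: gossip N1<->N0 -> N1.N0=(alive,v0) N1.N1=(alive,v0) N1.N2=(alive,v1) | N0.N0=(alive,v0) N0.N1=(alive,v0) N0.N2=(alive,v1)
Op 6: N1 marks N0=alive -> (alive,v1)
Op 7: gossip N2<->N0 -> N2.N0=(alive,v0) N2.N1=(alive,v0) N2.N2=(alive,v1) | N0.N0=(alive,v0) N0.N1=(alive,v0) N0.N2=(alive,v1)
Op 8: gossip N1<->N0 -> N1.N0=(alive,v1) N1.N1=(alive,v0) N1.N2=(alive,v1) | N0.N0=(alive,v1) N0.N1=(alive,v0) N0.N2=(alive,v1)
Op 9: gossip N1<->N0 -> N1.N0=(alive,v1) N1.N1=(alive,v0) N1.N2=(alive,v1) | N0.N0=(alive,v1) N0.N1=(alive,v0) N0.N2=(alive,v1)
Op 10: N1 marks N0=suspect -> (suspect,v2)
Op 11: gossip N2<->N1 -> N2.N0=(suspect,v2) N2.N1=(alive,v0) N2.N2=(alive,v1) | N1.N0=(suspect,v2) N1.N1=(alive,v0) N1.N2=(alive,v1)
Op 12: N2 marks N2=dead -> (dead,v2)

Answer: N0=suspect,2 N1=alive,0 N2=alive,1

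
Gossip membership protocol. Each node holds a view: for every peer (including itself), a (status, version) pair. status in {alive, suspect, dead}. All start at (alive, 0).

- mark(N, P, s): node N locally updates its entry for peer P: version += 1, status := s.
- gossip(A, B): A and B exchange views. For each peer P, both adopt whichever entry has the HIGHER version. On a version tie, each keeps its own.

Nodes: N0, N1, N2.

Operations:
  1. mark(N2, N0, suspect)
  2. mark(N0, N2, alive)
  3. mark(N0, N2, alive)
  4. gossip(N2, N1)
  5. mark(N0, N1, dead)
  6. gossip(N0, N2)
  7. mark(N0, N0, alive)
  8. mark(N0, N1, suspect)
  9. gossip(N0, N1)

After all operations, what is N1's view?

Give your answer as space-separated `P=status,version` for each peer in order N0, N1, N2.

Op 1: N2 marks N0=suspect -> (suspect,v1)
Op 2: N0 marks N2=alive -> (alive,v1)
Op 3: N0 marks N2=alive -> (alive,v2)
Op 4: gossip N2<->N1 -> N2.N0=(suspect,v1) N2.N1=(alive,v0) N2.N2=(alive,v0) | N1.N0=(suspect,v1) N1.N1=(alive,v0) N1.N2=(alive,v0)
Op 5: N0 marks N1=dead -> (dead,v1)
Op 6: gossip N0<->N2 -> N0.N0=(suspect,v1) N0.N1=(dead,v1) N0.N2=(alive,v2) | N2.N0=(suspect,v1) N2.N1=(dead,v1) N2.N2=(alive,v2)
Op 7: N0 marks N0=alive -> (alive,v2)
Op 8: N0 marks N1=suspect -> (suspect,v2)
Op 9: gossip N0<->N1 -> N0.N0=(alive,v2) N0.N1=(suspect,v2) N0.N2=(alive,v2) | N1.N0=(alive,v2) N1.N1=(suspect,v2) N1.N2=(alive,v2)

Answer: N0=alive,2 N1=suspect,2 N2=alive,2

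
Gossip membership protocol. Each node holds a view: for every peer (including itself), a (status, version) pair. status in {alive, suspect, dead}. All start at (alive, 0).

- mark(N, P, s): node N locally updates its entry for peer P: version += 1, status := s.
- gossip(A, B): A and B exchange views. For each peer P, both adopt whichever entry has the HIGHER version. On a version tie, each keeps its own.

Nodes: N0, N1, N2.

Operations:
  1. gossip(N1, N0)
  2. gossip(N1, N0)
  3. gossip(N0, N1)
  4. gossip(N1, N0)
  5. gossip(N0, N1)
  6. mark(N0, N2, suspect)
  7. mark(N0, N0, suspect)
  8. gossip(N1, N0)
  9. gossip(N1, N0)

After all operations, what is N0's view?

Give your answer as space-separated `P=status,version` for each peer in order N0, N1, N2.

Op 1: gossip N1<->N0 -> N1.N0=(alive,v0) N1.N1=(alive,v0) N1.N2=(alive,v0) | N0.N0=(alive,v0) N0.N1=(alive,v0) N0.N2=(alive,v0)
Op 2: gossip N1<->N0 -> N1.N0=(alive,v0) N1.N1=(alive,v0) N1.N2=(alive,v0) | N0.N0=(alive,v0) N0.N1=(alive,v0) N0.N2=(alive,v0)
Op 3: gossip N0<->N1 -> N0.N0=(alive,v0) N0.N1=(alive,v0) N0.N2=(alive,v0) | N1.N0=(alive,v0) N1.N1=(alive,v0) N1.N2=(alive,v0)
Op 4: gossip N1<->N0 -> N1.N0=(alive,v0) N1.N1=(alive,v0) N1.N2=(alive,v0) | N0.N0=(alive,v0) N0.N1=(alive,v0) N0.N2=(alive,v0)
Op 5: gossip N0<->N1 -> N0.N0=(alive,v0) N0.N1=(alive,v0) N0.N2=(alive,v0) | N1.N0=(alive,v0) N1.N1=(alive,v0) N1.N2=(alive,v0)
Op 6: N0 marks N2=suspect -> (suspect,v1)
Op 7: N0 marks N0=suspect -> (suspect,v1)
Op 8: gossip N1<->N0 -> N1.N0=(suspect,v1) N1.N1=(alive,v0) N1.N2=(suspect,v1) | N0.N0=(suspect,v1) N0.N1=(alive,v0) N0.N2=(suspect,v1)
Op 9: gossip N1<->N0 -> N1.N0=(suspect,v1) N1.N1=(alive,v0) N1.N2=(suspect,v1) | N0.N0=(suspect,v1) N0.N1=(alive,v0) N0.N2=(suspect,v1)

Answer: N0=suspect,1 N1=alive,0 N2=suspect,1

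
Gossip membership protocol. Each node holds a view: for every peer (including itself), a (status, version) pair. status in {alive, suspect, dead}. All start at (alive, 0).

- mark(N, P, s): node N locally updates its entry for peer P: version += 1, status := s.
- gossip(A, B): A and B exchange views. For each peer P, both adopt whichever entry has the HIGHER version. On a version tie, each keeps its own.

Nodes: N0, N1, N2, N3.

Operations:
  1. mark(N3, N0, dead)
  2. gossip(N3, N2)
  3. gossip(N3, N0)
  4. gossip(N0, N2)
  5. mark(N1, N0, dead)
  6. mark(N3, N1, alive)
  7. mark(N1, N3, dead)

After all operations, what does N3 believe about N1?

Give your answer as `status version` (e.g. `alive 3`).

Answer: alive 1

Derivation:
Op 1: N3 marks N0=dead -> (dead,v1)
Op 2: gossip N3<->N2 -> N3.N0=(dead,v1) N3.N1=(alive,v0) N3.N2=(alive,v0) N3.N3=(alive,v0) | N2.N0=(dead,v1) N2.N1=(alive,v0) N2.N2=(alive,v0) N2.N3=(alive,v0)
Op 3: gossip N3<->N0 -> N3.N0=(dead,v1) N3.N1=(alive,v0) N3.N2=(alive,v0) N3.N3=(alive,v0) | N0.N0=(dead,v1) N0.N1=(alive,v0) N0.N2=(alive,v0) N0.N3=(alive,v0)
Op 4: gossip N0<->N2 -> N0.N0=(dead,v1) N0.N1=(alive,v0) N0.N2=(alive,v0) N0.N3=(alive,v0) | N2.N0=(dead,v1) N2.N1=(alive,v0) N2.N2=(alive,v0) N2.N3=(alive,v0)
Op 5: N1 marks N0=dead -> (dead,v1)
Op 6: N3 marks N1=alive -> (alive,v1)
Op 7: N1 marks N3=dead -> (dead,v1)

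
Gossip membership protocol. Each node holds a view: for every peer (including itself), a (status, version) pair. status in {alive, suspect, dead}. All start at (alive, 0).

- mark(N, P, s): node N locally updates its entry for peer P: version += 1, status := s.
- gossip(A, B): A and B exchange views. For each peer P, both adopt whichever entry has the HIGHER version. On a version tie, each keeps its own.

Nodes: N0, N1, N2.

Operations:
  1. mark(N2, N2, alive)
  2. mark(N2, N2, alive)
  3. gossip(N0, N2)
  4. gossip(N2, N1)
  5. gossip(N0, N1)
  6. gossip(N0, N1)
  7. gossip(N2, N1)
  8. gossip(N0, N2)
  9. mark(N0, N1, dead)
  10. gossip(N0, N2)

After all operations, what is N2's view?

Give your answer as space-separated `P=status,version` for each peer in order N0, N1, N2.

Op 1: N2 marks N2=alive -> (alive,v1)
Op 2: N2 marks N2=alive -> (alive,v2)
Op 3: gossip N0<->N2 -> N0.N0=(alive,v0) N0.N1=(alive,v0) N0.N2=(alive,v2) | N2.N0=(alive,v0) N2.N1=(alive,v0) N2.N2=(alive,v2)
Op 4: gossip N2<->N1 -> N2.N0=(alive,v0) N2.N1=(alive,v0) N2.N2=(alive,v2) | N1.N0=(alive,v0) N1.N1=(alive,v0) N1.N2=(alive,v2)
Op 5: gossip N0<->N1 -> N0.N0=(alive,v0) N0.N1=(alive,v0) N0.N2=(alive,v2) | N1.N0=(alive,v0) N1.N1=(alive,v0) N1.N2=(alive,v2)
Op 6: gossip N0<->N1 -> N0.N0=(alive,v0) N0.N1=(alive,v0) N0.N2=(alive,v2) | N1.N0=(alive,v0) N1.N1=(alive,v0) N1.N2=(alive,v2)
Op 7: gossip N2<->N1 -> N2.N0=(alive,v0) N2.N1=(alive,v0) N2.N2=(alive,v2) | N1.N0=(alive,v0) N1.N1=(alive,v0) N1.N2=(alive,v2)
Op 8: gossip N0<->N2 -> N0.N0=(alive,v0) N0.N1=(alive,v0) N0.N2=(alive,v2) | N2.N0=(alive,v0) N2.N1=(alive,v0) N2.N2=(alive,v2)
Op 9: N0 marks N1=dead -> (dead,v1)
Op 10: gossip N0<->N2 -> N0.N0=(alive,v0) N0.N1=(dead,v1) N0.N2=(alive,v2) | N2.N0=(alive,v0) N2.N1=(dead,v1) N2.N2=(alive,v2)

Answer: N0=alive,0 N1=dead,1 N2=alive,2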